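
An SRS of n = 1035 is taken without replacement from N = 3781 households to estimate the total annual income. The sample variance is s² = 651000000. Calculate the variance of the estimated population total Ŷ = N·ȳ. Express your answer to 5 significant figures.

Var(Ŷ) = N²·Var(ȳ) = N²·(1 − n/N)·s²/n.
f = 1035/3781 = 0.27373711; Var(ȳ) = 0.72626289·651000000/1035 = 456808.83.
Var(Ŷ) = 3781² · 456808.83 = 6.5305212 × 10^12.

6.5305 × 10^12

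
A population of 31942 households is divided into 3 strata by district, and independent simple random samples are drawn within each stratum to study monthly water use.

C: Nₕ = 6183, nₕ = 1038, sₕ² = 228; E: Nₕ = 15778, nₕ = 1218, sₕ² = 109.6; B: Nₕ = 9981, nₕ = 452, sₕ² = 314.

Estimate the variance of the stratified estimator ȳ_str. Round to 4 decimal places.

Var(ȳ_str) = Σₕ Wₕ²(1 − fₕ)sₕ²/nₕ with Wₕ = Nₕ/N, N = 31942.
C: Wₕ = 0.19356959; term = 0.19356959²·(1 − 0.16787967)·228/1038 = 0.0068485386.
E: Wₕ = 0.49395780; term = 0.49395780²·(1 − 0.07719610)·109.6/1218 = 0.020260604.
B: Wₕ = 0.31247261; term = 0.31247261²·(1 − 0.04528604)·314/452 = 0.064757248.
Sum = 0.091866391.

0.0919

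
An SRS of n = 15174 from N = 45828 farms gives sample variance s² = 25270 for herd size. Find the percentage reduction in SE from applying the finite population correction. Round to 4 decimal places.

18.2142

f = n/N = 15174/45828 = 0.33110762.
SE_no-fpc = √(s²/n) = 1.2904839; SE_fpc = √((1−f)s²/n) = 1.0554331.
Ratio = √(1−f) = 0.81785841. Reduction = 100·(1 − 0.81785841) = 18.2142%.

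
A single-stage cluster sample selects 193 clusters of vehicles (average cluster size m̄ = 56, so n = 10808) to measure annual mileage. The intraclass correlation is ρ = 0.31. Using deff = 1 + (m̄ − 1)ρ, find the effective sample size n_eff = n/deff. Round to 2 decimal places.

598.78

deff = 1 + (56 − 1)·0.31 = 1 + 17.05 = 18.05.
n_eff = 10808 / 18.05 = 598.78.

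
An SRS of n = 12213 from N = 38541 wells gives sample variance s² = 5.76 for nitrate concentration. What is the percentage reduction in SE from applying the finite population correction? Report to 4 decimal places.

17.3491

f = n/N = 12213/38541 = 0.31688332.
SE_no-fpc = √(s²/n) = 0.021717012; SE_fpc = √((1−f)s²/n) = 0.0179493.
Ratio = √(1−f) = 0.82650873. Reduction = 100·(1 − 0.82650873) = 17.3491%.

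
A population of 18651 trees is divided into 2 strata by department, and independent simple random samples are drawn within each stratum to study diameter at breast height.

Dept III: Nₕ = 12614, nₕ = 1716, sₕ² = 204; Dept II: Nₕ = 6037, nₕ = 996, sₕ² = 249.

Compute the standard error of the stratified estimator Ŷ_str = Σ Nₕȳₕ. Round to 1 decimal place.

Var(Ŷ_str) = Σₕ Nₕ²(1 − fₕ)sₕ²/nₕ.
Dept III: 12614²·(1 − 1716/12614)·204/1716 = 1.6342275 × 10^7.
Dept II: 6037²·(1 − 996/6037)·249/996 = 7.6081292 × 10^6.
Sum = 2.3950404 × 10^7.
SE = √(2.3950404 × 10^7) = 4893.9.

4893.9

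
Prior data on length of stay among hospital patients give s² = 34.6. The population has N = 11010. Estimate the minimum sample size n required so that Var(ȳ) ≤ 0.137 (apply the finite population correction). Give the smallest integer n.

247

Without fpc, n₀ = s²/D = 34.6/0.137 = 252.5547.
With fpc, (1 − n/N)·s²/n ≤ D requires n ≥ n₀/(1 + n₀/N) = 252.5547/(1 + 252.5547/11010) = 246.8913.
Rounding up, n = 247.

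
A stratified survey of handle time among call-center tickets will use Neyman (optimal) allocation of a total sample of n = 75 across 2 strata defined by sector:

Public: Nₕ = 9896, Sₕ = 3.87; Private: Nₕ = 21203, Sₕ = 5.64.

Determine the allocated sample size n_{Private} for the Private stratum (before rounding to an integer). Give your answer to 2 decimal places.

56.81

Neyman allocation: nₕ = n·NₕSₕ / Σⱼ NⱼSⱼ.
Σ NⱼSⱼ = 9896·3.87 + 21203·5.64 = 157882.44.
n_{Private} = 75·21203·5.64 / 157882.44 = 56.81.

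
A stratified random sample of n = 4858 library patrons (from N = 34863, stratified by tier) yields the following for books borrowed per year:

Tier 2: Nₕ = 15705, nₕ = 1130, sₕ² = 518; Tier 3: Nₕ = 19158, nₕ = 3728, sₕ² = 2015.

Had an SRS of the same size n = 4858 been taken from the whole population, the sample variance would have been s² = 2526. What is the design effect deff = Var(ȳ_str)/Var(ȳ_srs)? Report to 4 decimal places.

0.4867

Var(ȳ_str) = Σ Wₕ²(1−fₕ)sₕ²/nₕ with Wₕ = Nₕ/34863:
  Tier 2: (15705/34863)²·(1−1130/15705)·518/1130 = 0.086331306
  Tier 3: (19158/34863)²·(1−3728/19158)·2015/3728 = 0.13145761
  → Var(ȳ_str) = 0.21778892.
Var(ȳ_srs) = (1 − 4858/34863)·2526/4858 = 0.44751203.
deff = 0.21778892 / 0.44751203 = 0.4867.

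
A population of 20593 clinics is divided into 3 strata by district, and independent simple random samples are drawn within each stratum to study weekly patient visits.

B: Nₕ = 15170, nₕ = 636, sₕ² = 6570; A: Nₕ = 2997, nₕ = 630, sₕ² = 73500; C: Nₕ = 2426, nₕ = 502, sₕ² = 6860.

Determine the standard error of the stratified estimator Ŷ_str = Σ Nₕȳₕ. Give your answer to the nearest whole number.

56294

Var(Ŷ_str) = Σₕ Nₕ²(1 − fₕ)sₕ²/nₕ.
B: 15170²·(1 − 636/15170)·6570/636 = 2.2776081 × 10^9.
A: 2997²·(1 − 630/2997)·73500/630 = 8.2762155 × 10^8.
C: 2426²·(1 − 502/2426)·6860/502 = 6.3784663 × 10^7.
Sum = 3.1690143 × 10^9.
SE = √(3.1690143 × 10^9) = 56294.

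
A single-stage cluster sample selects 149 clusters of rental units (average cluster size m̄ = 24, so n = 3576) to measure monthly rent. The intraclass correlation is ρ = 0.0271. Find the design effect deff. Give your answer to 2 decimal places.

deff = 1 + (24 − 1)·0.0271 = 1 + 0.6233 = 1.6233.

1.62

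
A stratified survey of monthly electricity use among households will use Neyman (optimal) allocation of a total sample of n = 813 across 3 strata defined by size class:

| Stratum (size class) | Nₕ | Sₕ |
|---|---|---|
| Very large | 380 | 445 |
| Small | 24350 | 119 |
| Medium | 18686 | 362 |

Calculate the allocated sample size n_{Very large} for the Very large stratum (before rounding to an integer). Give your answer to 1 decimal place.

Neyman allocation: nₕ = n·NₕSₕ / Σⱼ NⱼSⱼ.
Σ NⱼSⱼ = 380·445 + 24350·119 + 18686·362 = 9.831082 × 10^6.
n_{Very large} = 813·380·445 / (9.831082 × 10^6) = 14.0.

14.0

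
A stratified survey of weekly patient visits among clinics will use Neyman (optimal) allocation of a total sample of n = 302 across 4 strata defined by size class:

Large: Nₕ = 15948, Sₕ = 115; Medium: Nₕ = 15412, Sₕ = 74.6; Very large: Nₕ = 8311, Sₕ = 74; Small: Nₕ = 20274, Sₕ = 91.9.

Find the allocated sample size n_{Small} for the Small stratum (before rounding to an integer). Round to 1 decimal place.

103.0

Neyman allocation: nₕ = n·NₕSₕ / Σⱼ NⱼSⱼ.
Σ NⱼSⱼ = 15948·115 + 15412·74.6 + 8311·74 + 20274·91.9 = 5.4619498 × 10^6.
n_{Small} = 302·20274·91.9 / (5.4619498 × 10^6) = 103.0.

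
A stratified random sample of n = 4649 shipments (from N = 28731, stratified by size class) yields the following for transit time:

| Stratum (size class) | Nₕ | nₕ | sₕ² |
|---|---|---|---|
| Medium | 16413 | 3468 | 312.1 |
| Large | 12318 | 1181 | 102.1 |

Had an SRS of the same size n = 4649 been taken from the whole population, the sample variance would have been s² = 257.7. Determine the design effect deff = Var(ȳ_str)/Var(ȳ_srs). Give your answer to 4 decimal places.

Var(ȳ_str) = Σ Wₕ²(1−fₕ)sₕ²/nₕ with Wₕ = Nₕ/28731:
  Medium: (16413/28731)²·(1−3468/16413)·312.1/3468 = 0.023163449
  Large: (12318/28731)²·(1−1181/12318)·102.1/1181 = 0.014367552
  → Var(ȳ_str) = 0.037531001.
Var(ȳ_srs) = (1 − 4649/28731)·257.7/4649 = 0.04646187.
deff = 0.037531001 / 0.04646187 = 0.8078.

0.8078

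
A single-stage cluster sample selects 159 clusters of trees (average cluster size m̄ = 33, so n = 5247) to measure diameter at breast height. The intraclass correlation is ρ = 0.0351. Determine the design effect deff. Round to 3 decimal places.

2.123

deff = 1 + (33 − 1)·0.0351 = 1 + 1.1232 = 2.1232.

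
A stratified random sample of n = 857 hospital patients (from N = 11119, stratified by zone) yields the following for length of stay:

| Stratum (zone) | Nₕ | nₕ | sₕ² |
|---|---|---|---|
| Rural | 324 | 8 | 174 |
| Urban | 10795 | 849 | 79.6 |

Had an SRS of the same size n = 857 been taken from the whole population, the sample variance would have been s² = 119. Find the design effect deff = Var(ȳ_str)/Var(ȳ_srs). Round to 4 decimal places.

Var(ȳ_str) = Σ Wₕ²(1−fₕ)sₕ²/nₕ with Wₕ = Nₕ/11119:
  Rural: (324/11119)²·(1−8/324)·174/8 = 0.018011915
  Urban: (10795/11119)²·(1−849/10795)·79.6/849 = 0.08142261
  → Var(ȳ_str) = 0.099434525.
Var(ȳ_srs) = (1 − 857/11119)·119/857 = 0.12815407.
deff = 0.099434525 / 0.12815407 = 0.7759.

0.7759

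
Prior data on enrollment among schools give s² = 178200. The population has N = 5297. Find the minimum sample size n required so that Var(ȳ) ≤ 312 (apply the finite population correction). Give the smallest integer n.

Without fpc, n₀ = s²/D = 178200/312 = 571.1538.
With fpc, (1 − n/N)·s²/n ≤ D requires n ≥ n₀/(1 + n₀/N) = 571.1538/(1 + 571.1538/5297) = 515.5628.
Rounding up, n = 516.

516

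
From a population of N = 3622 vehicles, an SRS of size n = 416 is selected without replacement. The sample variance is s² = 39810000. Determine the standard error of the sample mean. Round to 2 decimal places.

291.04

Under SRS without replacement, Var(ȳ) = (1 − f)·s²/n with f = n/N = 416/3622 = 0.11485367.
Var(ȳ) = (1 − 0.11485367)·39810000/416 = 0.88514633·95697.115 = 84705.95.
SE(ȳ) = √(84705.95) = 291.04.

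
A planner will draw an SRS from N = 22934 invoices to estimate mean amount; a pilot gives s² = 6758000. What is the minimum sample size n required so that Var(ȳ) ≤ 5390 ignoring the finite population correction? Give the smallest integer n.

Without fpc, n₀ = s²/D = 6758000/5390 = 1253.8033.
Rounding up, n = 1254.

1254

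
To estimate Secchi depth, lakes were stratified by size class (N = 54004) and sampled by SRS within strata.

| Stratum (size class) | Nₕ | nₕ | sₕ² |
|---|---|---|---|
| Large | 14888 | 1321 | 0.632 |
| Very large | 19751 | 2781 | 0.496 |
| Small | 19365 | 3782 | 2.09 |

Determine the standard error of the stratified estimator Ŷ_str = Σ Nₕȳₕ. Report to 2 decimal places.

568.48

Var(Ŷ_str) = Σₕ Nₕ²(1 − fₕ)sₕ²/nₕ.
Large: 14888²·(1 − 1321/14888)·0.632/1321 = 96634.999.
Very large: 19751²·(1 − 2781/19751)·0.496/2781 = 59779.409.
Small: 19365²·(1 − 3782/19365)·2.09/3782 = 166760.56.
Sum = 323174.97.
SE = √(323174.97) = 568.48.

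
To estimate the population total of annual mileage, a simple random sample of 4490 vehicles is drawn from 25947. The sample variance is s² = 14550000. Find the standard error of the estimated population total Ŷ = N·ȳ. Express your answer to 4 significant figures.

Var(Ŷ) = N²·Var(ȳ) = N²·(1 − n/N)·s²/n.
f = 4490/25947 = 0.17304505; Var(ȳ) = 0.82695495·14550000/4490 = 2679.7761.
Var(Ŷ) = 25947² · 2679.7761 = 1.8041507 × 10^12.
SE(Ŷ) = √(1.8041507 × 10^12) = 1.343 × 10^6.

1.343 × 10^6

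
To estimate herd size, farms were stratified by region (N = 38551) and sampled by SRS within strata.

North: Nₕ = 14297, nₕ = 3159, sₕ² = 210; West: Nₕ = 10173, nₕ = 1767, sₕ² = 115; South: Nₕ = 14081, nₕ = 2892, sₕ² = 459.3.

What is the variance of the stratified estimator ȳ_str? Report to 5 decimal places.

0.02770

Var(ȳ_str) = Σₕ Wₕ²(1 − fₕ)sₕ²/nₕ with Wₕ = Nₕ/N, N = 38551.
North: Wₕ = 0.37085938; term = 0.37085938²·(1 − 0.22095545)·210/3159 = 0.007122796.
West: Wₕ = 0.26388421; term = 0.26388421²·(1 − 0.17369508)·115/1767 = 0.0037447982.
South: Wₕ = 0.36525641; term = 0.36525641²·(1 − 0.20538314)·459.3/2892 = 0.016836493.
Sum = 0.027704087.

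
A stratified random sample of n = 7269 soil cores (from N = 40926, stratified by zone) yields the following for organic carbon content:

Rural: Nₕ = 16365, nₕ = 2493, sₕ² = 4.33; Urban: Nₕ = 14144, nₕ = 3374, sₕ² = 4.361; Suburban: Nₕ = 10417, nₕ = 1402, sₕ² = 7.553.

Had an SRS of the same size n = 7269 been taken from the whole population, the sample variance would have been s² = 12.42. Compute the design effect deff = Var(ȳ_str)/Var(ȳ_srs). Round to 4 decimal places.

0.4662

Var(ȳ_str) = Σ Wₕ²(1−fₕ)sₕ²/nₕ with Wₕ = Nₕ/40926:
  Rural: (16365/40926)²·(1−2493/16365)·4.33/2493 = 2.3540848 × 10^-4
  Urban: (14144/40926)²·(1−3374/14144)·4.361/3374 = 1.1755209 × 10^-4
  Suburban: (10417/40926)²·(1−1402/10417)·7.553/1402 = 3.0205169 × 10^-4
  → Var(ȳ_str) = 6.5501226 × 10^-4.
Var(ȳ_srs) = (1 − 7269/40926)·12.42/7269 = 0.0014051511.
deff = (6.5501226 × 10^-4) / 0.0014051511 = 0.4662.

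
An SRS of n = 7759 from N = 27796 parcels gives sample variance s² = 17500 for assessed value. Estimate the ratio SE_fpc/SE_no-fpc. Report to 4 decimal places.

f = n/N = 7759/27796 = 0.27914088.
SE_no-fpc = √(s²/n) = 1.501814; SE_fpc = √((1−f)s²/n) = 1.2750915.
Ratio = √(1−f) = 0.84903423.

0.8490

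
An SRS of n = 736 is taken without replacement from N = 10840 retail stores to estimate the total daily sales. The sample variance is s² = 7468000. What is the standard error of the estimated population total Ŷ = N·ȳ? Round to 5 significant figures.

Var(Ŷ) = N²·Var(ȳ) = N²·(1 − n/N)·s²/n.
f = 736/10840 = 0.06789668; Var(ȳ) = 0.93210332·7468000/736 = 9457.8092.
Var(Ŷ) = 10840² · 9457.8092 = 1.1113455 × 10^12.
SE(Ŷ) = √(1.1113455 × 10^12) = 1.0542 × 10^6.

1.0542 × 10^6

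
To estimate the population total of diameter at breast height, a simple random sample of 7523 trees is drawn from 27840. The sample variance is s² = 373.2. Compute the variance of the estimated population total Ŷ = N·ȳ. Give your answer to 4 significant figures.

2.806 × 10^7

Var(Ŷ) = N²·Var(ȳ) = N²·(1 − n/N)·s²/n.
f = 7523/27840 = 0.27022270; Var(ȳ) = 0.72977730·373.2/7523 = 0.036202697.
Var(Ŷ) = 27840² · 0.036202697 = 2.8059465 × 10^7.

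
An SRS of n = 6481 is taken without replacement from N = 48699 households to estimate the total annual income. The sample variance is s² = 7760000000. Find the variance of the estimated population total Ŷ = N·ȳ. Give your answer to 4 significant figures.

2.462 × 10^15

Var(Ŷ) = N²·Var(ȳ) = N²·(1 − n/N)·s²/n.
f = 6481/48699 = 0.13308281; Var(ȳ) = 0.86691719·7760000000/6481 = 1.0379999 × 10^6.
Var(Ŷ) = 48699² · (1.0379999 × 10^6) = 2.4617129 × 10^15.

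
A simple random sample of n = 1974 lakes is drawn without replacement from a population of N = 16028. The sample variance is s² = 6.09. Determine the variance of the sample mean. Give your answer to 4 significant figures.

Under SRS without replacement, Var(ȳ) = (1 − f)·s²/n with f = n/N = 1974/16028 = 0.12315947.
Var(ȳ) = (1 − 0.12315947)·6.09/1974 = 0.87684053·0.0030851064 = 0.0027051463.

0.002705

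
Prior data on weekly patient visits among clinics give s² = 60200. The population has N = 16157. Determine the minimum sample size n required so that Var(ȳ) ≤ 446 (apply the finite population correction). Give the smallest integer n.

134

Without fpc, n₀ = s²/D = 60200/446 = 134.9776.
With fpc, (1 − n/N)·s²/n ≤ D requires n ≥ n₀/(1 + n₀/N) = 134.9776/(1 + 134.9776/16157) = 133.8593.
Rounding up, n = 134.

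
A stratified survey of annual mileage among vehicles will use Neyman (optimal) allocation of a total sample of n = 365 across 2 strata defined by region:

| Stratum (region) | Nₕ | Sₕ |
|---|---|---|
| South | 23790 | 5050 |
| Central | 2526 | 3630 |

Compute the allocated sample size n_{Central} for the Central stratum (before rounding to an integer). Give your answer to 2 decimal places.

Neyman allocation: nₕ = n·NₕSₕ / Σⱼ NⱼSⱼ.
Σ NⱼSⱼ = 23790·5050 + 2526·3630 = 1.2930888 × 10^8.
n_{Central} = 365·2526·3630 / (1.2930888 × 10^8) = 25.88.

25.88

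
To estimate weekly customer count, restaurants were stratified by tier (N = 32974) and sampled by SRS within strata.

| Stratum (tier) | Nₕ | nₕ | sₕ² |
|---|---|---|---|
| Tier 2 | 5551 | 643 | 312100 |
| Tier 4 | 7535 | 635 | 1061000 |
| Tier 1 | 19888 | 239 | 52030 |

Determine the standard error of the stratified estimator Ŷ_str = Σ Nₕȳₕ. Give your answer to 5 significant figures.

Var(Ŷ_str) = Σₕ Nₕ²(1 − fₕ)sₕ²/nₕ.
Tier 2: 5551²·(1 − 643/5551)·312100/643 = 1.322387 × 10^10.
Tier 4: 7535²·(1 − 635/7535)·1061000/635 = 8.6870837 × 10^10.
Tier 1: 19888²·(1 − 239/19888)·52030/239 = 8.5072166 × 10^10.
Sum = 1.8516687 × 10^11.
SE = √(1.8516687 × 10^11) = 430310.

430310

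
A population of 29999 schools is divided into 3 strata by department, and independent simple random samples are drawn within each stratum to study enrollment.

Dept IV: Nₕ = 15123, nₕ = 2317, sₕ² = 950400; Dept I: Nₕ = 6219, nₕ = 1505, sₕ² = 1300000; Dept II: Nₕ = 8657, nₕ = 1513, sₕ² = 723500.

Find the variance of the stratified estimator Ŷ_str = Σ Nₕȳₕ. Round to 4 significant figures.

1.343 × 10^11

Var(Ŷ_str) = Σₕ Nₕ²(1 − fₕ)sₕ²/nₕ.
Dept IV: 15123²·(1 − 2317/15123)·950400/2317 = 7.9438648 × 10^10.
Dept I: 6219²·(1 − 1505/6219)·1300000/1505 = 2.5323107 × 10^10.
Dept II: 8657²·(1 − 1513/8657)·723500/1513 = 2.9573891 × 10^10.
Sum = 1.3433565 × 10^11.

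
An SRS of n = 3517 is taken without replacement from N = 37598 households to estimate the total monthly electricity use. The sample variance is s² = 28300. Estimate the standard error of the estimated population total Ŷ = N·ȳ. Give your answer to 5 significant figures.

Var(Ŷ) = N²·Var(ȳ) = N²·(1 − n/N)·s²/n.
f = 3517/37598 = 0.09354221; Var(ȳ) = 0.90645779·28300/3517 = 7.293931.
Var(Ŷ) = 37598² · 7.293931 = 1.0310771 × 10^10.
SE(Ŷ) = √(1.0310771 × 10^10) = 101540.

101540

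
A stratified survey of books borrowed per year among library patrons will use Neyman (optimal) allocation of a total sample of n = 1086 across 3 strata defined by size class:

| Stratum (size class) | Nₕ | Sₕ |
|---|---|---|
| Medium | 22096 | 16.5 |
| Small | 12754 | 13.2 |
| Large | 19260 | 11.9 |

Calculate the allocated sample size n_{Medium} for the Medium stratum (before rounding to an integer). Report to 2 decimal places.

519.51

Neyman allocation: nₕ = n·NₕSₕ / Σⱼ NⱼSⱼ.
Σ NⱼSⱼ = 22096·16.5 + 12754·13.2 + 19260·11.9 = 762130.8.
n_{Medium} = 1086·22096·16.5 / 762130.8 = 519.51.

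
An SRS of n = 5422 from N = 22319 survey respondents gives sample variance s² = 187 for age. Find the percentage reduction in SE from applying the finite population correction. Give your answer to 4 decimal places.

f = n/N = 5422/22319 = 0.24293203.
SE_no-fpc = √(s²/n) = 0.18571246; SE_fpc = √((1−f)s²/n) = 0.16158777.
Ratio = √(1−f) = 0.87009653. Reduction = 100·(1 − 0.87009653) = 12.9903%.

12.9903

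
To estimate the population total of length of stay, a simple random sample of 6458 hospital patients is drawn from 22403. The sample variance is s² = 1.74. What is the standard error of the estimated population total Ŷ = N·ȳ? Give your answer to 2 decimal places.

310.24

Var(Ŷ) = N²·Var(ȳ) = N²·(1 − n/N)·s²/n.
f = 6458/22403 = 0.28826496; Var(ȳ) = 0.71173504·1.74/6458 = 1.9176509 × 10^-4.
Var(Ŷ) = 22403² · (1.9176509 × 10^-4) = 96245.827.
SE(Ŷ) = √(96245.827) = 310.24.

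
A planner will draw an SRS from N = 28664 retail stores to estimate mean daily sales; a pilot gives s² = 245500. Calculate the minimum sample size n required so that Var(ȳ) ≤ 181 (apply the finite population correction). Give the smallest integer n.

1296

Without fpc, n₀ = s²/D = 245500/181 = 1356.3536.
With fpc, (1 − n/N)·s²/n ≤ D requires n ≥ n₀/(1 + n₀/N) = 1356.3536/(1 + 1356.3536/28664) = 1295.0720.
Rounding up, n = 1296.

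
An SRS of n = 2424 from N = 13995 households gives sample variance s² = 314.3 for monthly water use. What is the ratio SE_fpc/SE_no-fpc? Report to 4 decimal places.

0.9093

f = n/N = 2424/13995 = 0.17320472.
SE_no-fpc = √(s²/n) = 0.36008571; SE_fpc = √((1−f)s²/n) = 0.32741975.
Ratio = √(1−f) = 0.90928284.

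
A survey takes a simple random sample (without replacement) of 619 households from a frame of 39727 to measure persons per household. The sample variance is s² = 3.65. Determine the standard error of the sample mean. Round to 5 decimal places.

0.07619

Under SRS without replacement, Var(ȳ) = (1 − f)·s²/n with f = n/N = 619/39727 = 0.01558134.
Var(ȳ) = (1 − 0.01558134)·3.65/619 = 0.98441866·0.0058966074 = 0.0058047304.
SE(ȳ) = √(0.0058047304) = 0.07619.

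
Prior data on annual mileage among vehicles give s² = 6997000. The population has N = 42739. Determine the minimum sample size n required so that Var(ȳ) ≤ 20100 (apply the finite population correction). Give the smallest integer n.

346

Without fpc, n₀ = s²/D = 6997000/20100 = 348.1095.
With fpc, (1 − n/N)·s²/n ≤ D requires n ≥ n₀/(1 + n₀/N) = 348.1095/(1 + 348.1095/42739) = 345.2971.
Rounding up, n = 346.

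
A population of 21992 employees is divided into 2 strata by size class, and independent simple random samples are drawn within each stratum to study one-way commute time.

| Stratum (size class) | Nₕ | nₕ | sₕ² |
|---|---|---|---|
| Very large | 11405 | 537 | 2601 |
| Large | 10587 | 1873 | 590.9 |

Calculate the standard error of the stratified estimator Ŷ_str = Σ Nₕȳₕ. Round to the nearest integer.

25089

Var(Ŷ_str) = Σₕ Nₕ²(1 − fₕ)sₕ²/nₕ.
Very large: 11405²·(1 − 537/11405)·2601/537 = 6.0035895 × 10^8.
Large: 10587²·(1 − 1873/10587)·590.9/1873 = 2.9104938 × 10^7.
Sum = 6.2946389 × 10^8.
SE = √(6.2946389 × 10^8) = 25089.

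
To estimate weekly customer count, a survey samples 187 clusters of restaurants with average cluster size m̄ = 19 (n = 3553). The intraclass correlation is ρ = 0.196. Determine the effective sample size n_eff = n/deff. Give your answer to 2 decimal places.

784.67

deff = 1 + (19 − 1)·0.196 = 1 + 3.528 = 4.528.
n_eff = 3553 / 4.528 = 784.67.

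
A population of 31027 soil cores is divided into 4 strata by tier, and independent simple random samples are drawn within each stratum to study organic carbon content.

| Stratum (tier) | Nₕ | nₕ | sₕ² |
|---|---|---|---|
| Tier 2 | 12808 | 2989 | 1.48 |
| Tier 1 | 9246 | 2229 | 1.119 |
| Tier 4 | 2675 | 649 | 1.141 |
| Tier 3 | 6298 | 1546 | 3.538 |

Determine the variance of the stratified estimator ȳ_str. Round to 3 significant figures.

Var(ȳ_str) = Σₕ Wₕ²(1 − fₕ)sₕ²/nₕ with Wₕ = Nₕ/N, N = 31027.
Tier 2: Wₕ = 0.41280175; term = 0.41280175²·(1 − 0.23336977)·1.48/2989 = 6.4685183 × 10^-5.
Tier 1: Wₕ = 0.29799852; term = 0.29799852²·(1 − 0.24107722)·1.119/2229 = 3.3833413 × 10^-5.
Tier 4: Wₕ = 0.08621523; term = 0.08621523²·(1 − 0.24261682)·1.141/649 = 9.8974793 × 10^-6.
Tier 3: Wₕ = 0.20298450; term = 0.20298450²·(1 − 0.24547475)·3.538/1546 = 7.1145569 × 10^-5.
Sum = 1.7956164 × 10^-4.

1.80 × 10^-4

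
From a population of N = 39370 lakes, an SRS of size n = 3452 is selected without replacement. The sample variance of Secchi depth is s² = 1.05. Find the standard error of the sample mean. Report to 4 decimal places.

0.0167

Under SRS without replacement, Var(ȳ) = (1 − f)·s²/n with f = n/N = 3452/39370 = 0.08768098.
Var(ȳ) = (1 − 0.08768098)·1.05/3452 = 0.91231902·3.0417149 × 10^-4 = 2.7750144 × 10^-4.
SE(ȳ) = √(2.7750144 × 10^-4) = 0.0167.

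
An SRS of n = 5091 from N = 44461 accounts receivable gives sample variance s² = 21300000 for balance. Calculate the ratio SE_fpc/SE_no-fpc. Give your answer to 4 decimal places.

f = n/N = 5091/44461 = 0.11450485.
SE_no-fpc = √(s²/n) = 64.682717; SE_fpc = √((1−f)s²/n) = 60.866923.
Ratio = √(1−f) = 0.94100752.

0.9410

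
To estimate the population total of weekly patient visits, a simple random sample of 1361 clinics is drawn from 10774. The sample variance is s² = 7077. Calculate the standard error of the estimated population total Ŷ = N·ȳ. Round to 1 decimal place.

22964.0

Var(Ŷ) = N²·Var(ȳ) = N²·(1 − n/N)·s²/n.
f = 1361/10774 = 0.12632263; Var(ȳ) = 0.87367737·7077/1361 = 4.5429939.
Var(Ŷ) = 10774² · 4.5429939 = 5.2734653 × 10^8.
SE(Ŷ) = √(5.2734653 × 10^8) = 22964.0.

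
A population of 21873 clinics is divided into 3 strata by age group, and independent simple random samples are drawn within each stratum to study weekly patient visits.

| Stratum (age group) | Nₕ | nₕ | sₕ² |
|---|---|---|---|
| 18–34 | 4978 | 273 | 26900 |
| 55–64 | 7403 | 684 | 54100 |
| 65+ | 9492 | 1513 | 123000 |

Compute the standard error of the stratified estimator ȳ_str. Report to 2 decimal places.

5.09

Var(ȳ_str) = Σₕ Wₕ²(1 − fₕ)sₕ²/nₕ with Wₕ = Nₕ/N, N = 21873.
18–34: Wₕ = 0.22758652; term = 0.22758652²·(1 − 0.05484130)·26900/273 = 4.8237795.
55–64: Wₕ = 0.33845380; term = 0.33845380²·(1 − 0.09239498)·54100/684 = 8.2231242.
65+: Wₕ = 0.43395968; term = 0.43395968²·(1 − 0.15939739)·123000/1513 = 12.869322.
Sum = 25.916226.
SE = √(25.916226) = 5.09.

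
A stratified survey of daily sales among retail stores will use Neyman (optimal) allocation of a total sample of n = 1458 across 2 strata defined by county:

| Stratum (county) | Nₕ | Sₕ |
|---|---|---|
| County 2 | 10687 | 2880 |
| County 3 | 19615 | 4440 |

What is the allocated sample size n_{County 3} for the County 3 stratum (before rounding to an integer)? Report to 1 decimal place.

Neyman allocation: nₕ = n·NₕSₕ / Σⱼ NⱼSⱼ.
Σ NⱼSⱼ = 10687·2880 + 19615·4440 = 1.1786916 × 10^8.
n_{County 3} = 1458·19615·4440 / (1.1786916 × 10^8) = 1077.3.

1077.3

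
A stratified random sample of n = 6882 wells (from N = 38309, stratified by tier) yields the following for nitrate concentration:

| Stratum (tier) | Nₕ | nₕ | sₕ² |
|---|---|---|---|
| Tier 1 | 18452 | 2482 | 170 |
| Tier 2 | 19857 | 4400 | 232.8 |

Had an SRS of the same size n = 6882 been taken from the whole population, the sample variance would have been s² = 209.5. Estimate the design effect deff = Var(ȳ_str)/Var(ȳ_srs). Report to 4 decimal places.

0.9938

Var(ȳ_str) = Σ Wₕ²(1−fₕ)sₕ²/nₕ with Wₕ = Nₕ/38309:
  Tier 1: (18452/38309)²·(1−2482/18452)·170/2482 = 0.013752887
  Tier 2: (19857/38309)²·(1−4400/19857)·232.8/4400 = 0.01106541
  → Var(ȳ_str) = 0.024818297.
Var(ȳ_srs) = (1 − 6882/38309)·209.5/6882 = 0.024973043.
deff = 0.024818297 / 0.024973043 = 0.9938.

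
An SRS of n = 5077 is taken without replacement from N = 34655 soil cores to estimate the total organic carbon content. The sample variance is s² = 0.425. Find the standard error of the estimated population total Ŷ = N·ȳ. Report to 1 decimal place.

Var(Ŷ) = N²·Var(ȳ) = N²·(1 − n/N)·s²/n.
f = 5077/34655 = 0.14650123; Var(ȳ) = 0.85349877·0.425/5077 = 7.144711 × 10^-5.
Var(Ŷ) = 34655² · (7.144711 × 10^-5) = 85805.766.
SE(Ŷ) = √(85805.766) = 292.9.

292.9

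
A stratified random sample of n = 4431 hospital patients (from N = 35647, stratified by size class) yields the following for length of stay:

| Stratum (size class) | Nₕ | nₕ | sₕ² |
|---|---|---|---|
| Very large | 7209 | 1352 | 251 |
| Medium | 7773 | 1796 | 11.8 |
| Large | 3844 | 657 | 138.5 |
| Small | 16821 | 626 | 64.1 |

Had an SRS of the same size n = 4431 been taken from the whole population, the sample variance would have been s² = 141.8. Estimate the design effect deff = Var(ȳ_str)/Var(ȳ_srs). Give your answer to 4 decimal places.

1.0845

Var(ȳ_str) = Σ Wₕ²(1−fₕ)sₕ²/nₕ with Wₕ = Nₕ/35647:
  Very large: (7209/35647)²·(1−1352/7209)·251/1352 = 0.0061688088
  Medium: (7773/35647)²·(1−1796/7773)·11.8/1796 = 2.4021583 × 10^-4
  Large: (3844/35647)²·(1−657/3844)·138.5/657 = 0.0020323751
  Small: (16821/35647)²·(1−626/16821)·64.1/626 = 0.021951818
  → Var(ȳ_str) = 0.030393218.
Var(ȳ_srs) = (1 − 4431/35647)·141.8/4431 = 0.028023911.
deff = 0.030393218 / 0.028023911 = 1.0845.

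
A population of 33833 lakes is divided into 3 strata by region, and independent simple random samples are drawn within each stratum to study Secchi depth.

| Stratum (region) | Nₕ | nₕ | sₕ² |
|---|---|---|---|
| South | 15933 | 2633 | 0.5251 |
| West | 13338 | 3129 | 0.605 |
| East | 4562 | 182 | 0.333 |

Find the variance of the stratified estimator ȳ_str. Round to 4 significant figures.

Var(ȳ_str) = Σₕ Wₕ²(1 − fₕ)sₕ²/nₕ with Wₕ = Nₕ/N, N = 33833.
South: Wₕ = 0.47093075; term = 0.47093075²·(1 − 0.16525450)·0.5251/2633 = 3.69198 × 10^-5.
West: Wₕ = 0.39423049; term = 0.39423049²·(1 − 0.23459289)·0.605/3129 = 2.3000788 × 10^-5.
East: Wₕ = 0.13483877; term = 0.13483877²·(1 − 0.03989478)·0.333/182 = 3.1938993 × 10^-5.
Sum = 9.1859581 × 10^-5.

9.186 × 10^-5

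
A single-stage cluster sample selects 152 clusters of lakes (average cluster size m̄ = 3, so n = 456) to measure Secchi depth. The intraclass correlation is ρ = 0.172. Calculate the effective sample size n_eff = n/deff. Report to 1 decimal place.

339.3

deff = 1 + (3 − 1)·0.172 = 1 + 0.344 = 1.344.
n_eff = 456 / 1.344 = 339.3.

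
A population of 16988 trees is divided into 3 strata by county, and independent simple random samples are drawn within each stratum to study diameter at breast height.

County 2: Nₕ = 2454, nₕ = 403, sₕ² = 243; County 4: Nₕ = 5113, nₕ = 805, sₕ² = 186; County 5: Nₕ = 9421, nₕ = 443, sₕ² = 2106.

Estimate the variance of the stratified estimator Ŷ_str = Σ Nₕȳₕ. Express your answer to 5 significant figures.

4.1022 × 10^8

Var(Ŷ_str) = Σₕ Nₕ²(1 − fₕ)sₕ²/nₕ.
County 2: 2454²·(1 − 403/2454)·243/403 = 3.0348795 × 10^6.
County 4: 5113²·(1 − 805/5113)·186/805 = 5.089423 × 10^6.
County 5: 9421²·(1 − 443/9421)·2106/443 = 4.0209738 × 10^8.
Sum = 4.1022168 × 10^8.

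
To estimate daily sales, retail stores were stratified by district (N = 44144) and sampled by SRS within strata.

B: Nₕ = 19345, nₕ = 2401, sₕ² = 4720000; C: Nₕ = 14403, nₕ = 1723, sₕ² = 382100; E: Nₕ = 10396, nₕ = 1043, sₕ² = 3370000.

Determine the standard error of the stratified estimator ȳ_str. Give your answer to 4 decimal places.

22.6422

Var(ȳ_str) = Σₕ Wₕ²(1 − fₕ)sₕ²/nₕ with Wₕ = Nₕ/N, N = 44144.
B: Wₕ = 0.43822490; term = 0.43822490²·(1 − 0.12411476)·4720000/2401 = 330.66722.
C: Wₕ = 0.32627311; term = 0.32627311²·(1 − 0.11962786)·382100/1723 = 20.783592.
E: Wₕ = 0.23550199; term = 0.23550199²·(1 − 0.10032705)·3370000/1043 = 161.22019.
Sum = 512.671.
SE = √(512.671) = 22.6422.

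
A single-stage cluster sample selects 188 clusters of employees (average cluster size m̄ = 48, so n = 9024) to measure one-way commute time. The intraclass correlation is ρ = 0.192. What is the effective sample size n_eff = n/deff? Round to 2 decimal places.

deff = 1 + (48 − 1)·0.192 = 1 + 9.024 = 10.024.
n_eff = 9024 / 10.024 = 900.24.

900.24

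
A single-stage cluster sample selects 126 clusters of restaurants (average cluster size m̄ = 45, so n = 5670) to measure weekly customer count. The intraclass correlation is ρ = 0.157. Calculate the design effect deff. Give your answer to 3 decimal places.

deff = 1 + (45 − 1)·0.157 = 1 + 6.908 = 7.908.

7.908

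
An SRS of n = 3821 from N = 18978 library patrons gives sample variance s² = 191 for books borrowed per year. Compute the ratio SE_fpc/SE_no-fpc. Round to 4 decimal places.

f = n/N = 3821/18978 = 0.20133839.
SE_no-fpc = √(s²/n) = 0.22357754; SE_fpc = √((1−f)s²/n) = 0.19980648.
Ratio = √(1−f) = 0.89367869.

0.8937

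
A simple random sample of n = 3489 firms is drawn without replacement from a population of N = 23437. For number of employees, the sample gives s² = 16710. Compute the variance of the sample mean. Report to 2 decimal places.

4.08

Under SRS without replacement, Var(ȳ) = (1 − f)·s²/n with f = n/N = 3489/23437 = 0.14886718.
Var(ȳ) = (1 − 0.14886718)·16710/3489 = 0.85113282·4.7893379 = 4.0763627.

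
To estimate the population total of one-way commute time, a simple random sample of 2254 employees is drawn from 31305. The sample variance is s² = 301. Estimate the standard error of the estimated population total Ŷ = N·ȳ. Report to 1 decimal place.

11020.3

Var(Ŷ) = N²·Var(ȳ) = N²·(1 − n/N)·s²/n.
f = 2254/31305 = 0.07200128; Var(ȳ) = 0.92799872·301/2254 = 0.1239253.
Var(Ŷ) = 31305² · 0.1239253 = 1.2144717 × 10^8.
SE(Ŷ) = √(1.2144717 × 10^8) = 11020.3.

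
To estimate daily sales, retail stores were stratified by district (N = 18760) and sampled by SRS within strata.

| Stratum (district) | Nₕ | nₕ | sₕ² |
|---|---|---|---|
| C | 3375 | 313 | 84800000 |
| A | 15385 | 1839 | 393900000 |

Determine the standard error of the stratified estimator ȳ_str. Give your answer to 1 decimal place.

367.1

Var(ȳ_str) = Σₕ Wₕ²(1 − fₕ)sₕ²/nₕ with Wₕ = Nₕ/N, N = 18760.
C: Wₕ = 0.17990405; term = 0.17990405²·(1 − 0.09274074)·84800000/313 = 7955.4511.
A: Wₕ = 0.82009595; term = 0.82009595²·(1 − 0.11953201)·393900000/1839 = 126837.35.
Sum = 134792.8.
SE = √(134792.8) = 367.1.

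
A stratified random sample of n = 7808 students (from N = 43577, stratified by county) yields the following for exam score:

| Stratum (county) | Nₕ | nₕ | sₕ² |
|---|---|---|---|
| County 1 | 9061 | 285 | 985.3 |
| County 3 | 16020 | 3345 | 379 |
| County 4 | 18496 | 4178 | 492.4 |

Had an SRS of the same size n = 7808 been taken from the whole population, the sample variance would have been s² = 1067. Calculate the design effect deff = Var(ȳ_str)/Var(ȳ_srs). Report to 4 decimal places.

1.5452

Var(ȳ_str) = Σ Wₕ²(1−fₕ)sₕ²/nₕ with Wₕ = Nₕ/43577:
  County 1: (9061/43577)²·(1−285/9061)·985.3/285 = 0.14477105
  County 3: (16020/43577)²·(1−3345/16020)·379/3345 = 0.012115432
  County 4: (18496/43577)²·(1−4178/18496)·492.4/4178 = 0.016435962
  → Var(ȳ_str) = 0.17332244.
Var(ȳ_srs) = (1 − 7808/43577)·1067/7808 = 0.11216932.
deff = 0.17332244 / 0.11216932 = 1.5452.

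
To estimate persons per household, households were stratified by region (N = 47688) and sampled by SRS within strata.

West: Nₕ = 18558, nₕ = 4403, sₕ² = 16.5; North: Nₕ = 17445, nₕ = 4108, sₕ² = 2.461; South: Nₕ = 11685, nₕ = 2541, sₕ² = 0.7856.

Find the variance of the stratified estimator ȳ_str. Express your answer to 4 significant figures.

5.087 × 10^-4

Var(ȳ_str) = Σₕ Wₕ²(1 − fₕ)sₕ²/nₕ with Wₕ = Nₕ/N, N = 47688.
West: Wₕ = 0.38915450; term = 0.38915450²·(1 − 0.23725617)·16.5/4403 = 4.328706 × 10^-4.
North: Wₕ = 0.36581530; term = 0.36581530²·(1 − 0.23548295)·2.461/4108 = 6.1290348 × 10^-5.
South: Wₕ = 0.24503020; term = 0.24503020²·(1 − 0.21745828)·0.7856/2541 = 1.4525916 × 10^-5.
Sum = 5.0868686 × 10^-4.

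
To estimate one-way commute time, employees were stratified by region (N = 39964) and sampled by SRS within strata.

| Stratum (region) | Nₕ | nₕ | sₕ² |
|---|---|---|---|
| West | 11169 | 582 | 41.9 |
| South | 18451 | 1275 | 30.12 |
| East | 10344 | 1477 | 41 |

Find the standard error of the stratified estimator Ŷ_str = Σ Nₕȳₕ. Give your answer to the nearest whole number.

Var(Ŷ_str) = Σₕ Nₕ²(1 − fₕ)sₕ²/nₕ.
West: 11169²·(1 − 582/11169)·41.9/582 = 8.5129139 × 10^6.
South: 18451²·(1 − 1275/18451)·30.12/1275 = 7.4866361 × 10^6.
East: 10344²·(1 − 1477/10344)·41/1477 = 2.5460597 × 10^6.
Sum = 1.854561 × 10^7.
SE = √(1.854561 × 10^7) = 4306.

4306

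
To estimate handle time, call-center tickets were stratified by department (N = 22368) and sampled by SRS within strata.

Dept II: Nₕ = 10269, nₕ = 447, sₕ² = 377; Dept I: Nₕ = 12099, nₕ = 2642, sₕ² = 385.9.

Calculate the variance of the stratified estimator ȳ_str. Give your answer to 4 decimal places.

Var(ȳ_str) = Σₕ Wₕ²(1 − fₕ)sₕ²/nₕ with Wₕ = Nₕ/N, N = 22368.
Dept II: Wₕ = 0.45909335; term = 0.45909335²·(1 − 0.04352907)·377/447 = 0.17002297.
Dept I: Wₕ = 0.54090665; term = 0.54090665²·(1 − 0.21836515)·385.9/2642 = 0.033403388.
Sum = 0.20342636.

0.2034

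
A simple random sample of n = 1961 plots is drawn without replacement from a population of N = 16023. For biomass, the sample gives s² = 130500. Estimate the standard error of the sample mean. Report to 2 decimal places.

7.64

Under SRS without replacement, Var(ȳ) = (1 − f)·s²/n with f = n/N = 1961/16023 = 0.12238657.
Var(ȳ) = (1 − 0.12238657)·130500/1961 = 0.87761343·66.54768 = 58.403138.
SE(ȳ) = √(58.403138) = 7.64.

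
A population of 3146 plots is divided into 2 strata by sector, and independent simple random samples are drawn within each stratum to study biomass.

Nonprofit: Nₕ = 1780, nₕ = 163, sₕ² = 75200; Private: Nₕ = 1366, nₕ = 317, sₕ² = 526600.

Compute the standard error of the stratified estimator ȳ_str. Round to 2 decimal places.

19.36

Var(ȳ_str) = Σₕ Wₕ²(1 − fₕ)sₕ²/nₕ with Wₕ = Nₕ/N, N = 3146.
Nonprofit: Wₕ = 0.56579784; term = 0.56579784²·(1 − 0.09157303)·75200/163 = 134.16611.
Private: Wₕ = 0.43420216; term = 0.43420216²·(1 − 0.23206442)·526600/317 = 240.50845.
Sum = 374.67456.
SE = √(374.67456) = 19.36.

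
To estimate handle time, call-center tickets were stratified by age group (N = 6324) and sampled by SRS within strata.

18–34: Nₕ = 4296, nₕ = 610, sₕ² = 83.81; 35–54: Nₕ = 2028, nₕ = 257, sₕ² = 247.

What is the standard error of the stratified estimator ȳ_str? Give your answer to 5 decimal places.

0.37512

Var(ȳ_str) = Σₕ Wₕ²(1 − fₕ)sₕ²/nₕ with Wₕ = Nₕ/N, N = 6324.
18–34: Wₕ = 0.67931689; term = 0.67931689²·(1 − 0.14199255)·83.81/610 = 0.054400374.
35–54: Wₕ = 0.32068311; term = 0.32068311²·(1 − 0.12672584)·247/257 = 0.086311094.
Sum = 0.14071147.
SE = √(0.14071147) = 0.37512.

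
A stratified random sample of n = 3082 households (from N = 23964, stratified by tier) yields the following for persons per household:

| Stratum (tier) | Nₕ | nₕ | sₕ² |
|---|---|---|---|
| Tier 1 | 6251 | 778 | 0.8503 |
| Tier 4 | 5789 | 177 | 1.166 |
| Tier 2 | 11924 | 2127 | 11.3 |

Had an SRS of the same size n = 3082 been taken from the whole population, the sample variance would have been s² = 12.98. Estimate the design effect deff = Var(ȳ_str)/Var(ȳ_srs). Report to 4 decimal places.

Var(ȳ_str) = Σ Wₕ²(1−fₕ)sₕ²/nₕ with Wₕ = Nₕ/23964:
  Tier 1: (6251/23964)²·(1−778/6251)·0.8503/778 = 6.5110182 × 10^-5
  Tier 4: (5789/23964)²·(1−177/5789)·1.166/177 = 3.7267295 × 10^-4
  Tier 2: (11924/23964)²·(1−2127/11924)·11.3/2127 = 0.0010807056
  → Var(ȳ_str) = 0.0015184887.
Var(ȳ_srs) = (1 − 3082/23964)·12.98/3082 = 0.0036699051.
deff = 0.0015184887 / 0.0036699051 = 0.4138.

0.4138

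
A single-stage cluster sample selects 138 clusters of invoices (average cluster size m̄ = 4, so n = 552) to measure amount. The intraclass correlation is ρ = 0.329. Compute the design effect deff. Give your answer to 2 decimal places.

deff = 1 + (4 − 1)·0.329 = 1 + 0.987 = 1.987.

1.99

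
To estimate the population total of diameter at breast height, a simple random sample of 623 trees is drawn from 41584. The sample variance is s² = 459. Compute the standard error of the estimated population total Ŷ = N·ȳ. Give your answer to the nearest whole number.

Var(Ŷ) = N²·Var(ȳ) = N²·(1 − n/N)·s²/n.
f = 623/41584 = 0.01498172; Var(ȳ) = 0.98501828·459/623 = 0.72571973.
Var(Ŷ) = 41584² · 0.72571973 = 1.2549356 × 10^9.
SE(Ŷ) = √(1.2549356 × 10^9) = 35425.

35425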